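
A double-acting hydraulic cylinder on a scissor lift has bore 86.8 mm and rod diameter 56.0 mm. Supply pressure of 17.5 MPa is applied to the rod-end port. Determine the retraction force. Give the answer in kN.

Rod-side annular area A_ann = π/4 × (86.8² − 56.0²) = 3454 mm^2
On retraction the pressure acts on the annular area (bore minus rod).
F = P × A_ann

F ≈ 60.5 kN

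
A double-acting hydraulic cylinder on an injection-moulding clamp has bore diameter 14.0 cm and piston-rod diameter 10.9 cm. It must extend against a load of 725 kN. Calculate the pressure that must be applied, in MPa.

P ≈ 47.1 MPa

Cap-side area A_cap = π/4 × (14.0 cm)² = 153.9 cm^2
P = F / A = 725 kN / A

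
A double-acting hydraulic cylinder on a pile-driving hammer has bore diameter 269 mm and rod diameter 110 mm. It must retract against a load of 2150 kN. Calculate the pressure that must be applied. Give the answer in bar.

Rod-side annular area A_ann = π/4 × (269² − 110²) = 47330 mm^2
Retraction: pressure acts on the annular area.
P = F / A = 2150 kN / A

P ≈ 454 bar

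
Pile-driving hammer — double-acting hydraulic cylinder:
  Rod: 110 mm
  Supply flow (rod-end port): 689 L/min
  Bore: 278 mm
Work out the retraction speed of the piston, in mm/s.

v ≈ 224 mm/s

Rod-side annular area A_ann = π/4 × (278² − 110²) = 51200 mm^2
Flow into the rod-end port fills the annular volume.
v = Q / A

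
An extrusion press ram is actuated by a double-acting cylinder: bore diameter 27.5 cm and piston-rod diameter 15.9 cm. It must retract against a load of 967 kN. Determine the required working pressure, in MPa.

Rod-side annular area A_ann = π/4 × (27.5² − 15.9²) = 395.4 cm^2
Retraction: pressure acts on the annular area.
P = F / A = 967 kN / A

P ≈ 24.5 MPa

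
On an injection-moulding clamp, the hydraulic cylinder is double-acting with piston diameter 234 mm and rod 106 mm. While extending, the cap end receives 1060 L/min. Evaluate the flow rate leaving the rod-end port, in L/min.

Q_out ≈ 842 L/min

Cap-side area A_cap = π/4 × (234 mm)² = 43010 mm^2
Rod-side annular area A_ann = π/4 × (234² − 106²) = 34180 mm^2
Piston speed v = Q_in/A_cap; rod-end outflow Q_out = v × A_ann = Q_in × A_ann/A_cap.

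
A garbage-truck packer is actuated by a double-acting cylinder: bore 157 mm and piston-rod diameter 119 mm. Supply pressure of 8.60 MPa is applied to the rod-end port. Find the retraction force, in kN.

F ≈ 70.8 kN

Rod-side annular area A_ann = π/4 × (157² − 119²) = 8237 mm^2
On retraction the pressure acts on the annular area (bore minus rod).
F = P × A_ann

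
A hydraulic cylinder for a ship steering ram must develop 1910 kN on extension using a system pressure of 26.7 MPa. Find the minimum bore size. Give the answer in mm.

D ≈ 302 mm

Extension force acts on the full piston face: F = P × (π/4)D².
D = √(4F / (πP)) = √(4 × 1910 kN / (π × 26.7 MPa))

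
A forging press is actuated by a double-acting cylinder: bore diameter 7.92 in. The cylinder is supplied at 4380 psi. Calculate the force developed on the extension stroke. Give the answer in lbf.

F ≈ 2.16e5 lbf

Cap-side area A_cap = π/4 × (7.92 in)² = 49.27 in^2
F = P × A_cap = 4380 psi × A_cap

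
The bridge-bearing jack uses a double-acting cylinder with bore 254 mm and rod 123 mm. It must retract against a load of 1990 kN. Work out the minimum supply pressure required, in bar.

P ≈ 513 bar

Rod-side annular area A_ann = π/4 × (254² − 123²) = 38790 mm^2
Retraction: pressure acts on the annular area.
P = F / A = 1990 kN / A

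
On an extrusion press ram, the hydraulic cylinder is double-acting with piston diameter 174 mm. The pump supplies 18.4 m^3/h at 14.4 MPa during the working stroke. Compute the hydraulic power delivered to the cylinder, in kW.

W ≈ 73.6 kW

Hydraulic power = P × Q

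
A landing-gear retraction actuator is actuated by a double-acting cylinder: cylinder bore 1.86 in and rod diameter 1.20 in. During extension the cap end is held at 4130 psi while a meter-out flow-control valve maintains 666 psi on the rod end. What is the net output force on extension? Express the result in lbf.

F ≈ 10200 lbf

Cap-side area A_cap = π/4 × (1.86 in)² = 2.717 in^2
Rod-side annular area A_ann = π/4 × (1.86² − 1.20²) = 1.586 in^2
Net thrust = P_cap·A_cap − P_rod·A_ann = 11220 lbf − 1056 lbf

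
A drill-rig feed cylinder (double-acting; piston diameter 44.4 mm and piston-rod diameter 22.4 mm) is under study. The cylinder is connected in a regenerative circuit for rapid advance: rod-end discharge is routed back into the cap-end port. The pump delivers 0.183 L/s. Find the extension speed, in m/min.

v ≈ 27.9 m/min

In regeneration the rod-end outflow joins the pump flow into the cap end, so the net volume the pump must supply per unit advance equals the rod cross-section area.
Rod cross-section A_rod = π/4 × (22.4 mm)² = 394.1 mm^2
v = Q_pump / A_rod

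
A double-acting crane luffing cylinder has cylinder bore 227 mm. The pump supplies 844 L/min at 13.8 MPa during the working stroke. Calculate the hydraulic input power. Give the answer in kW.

Hydraulic power = P × Q

W ≈ 194 kW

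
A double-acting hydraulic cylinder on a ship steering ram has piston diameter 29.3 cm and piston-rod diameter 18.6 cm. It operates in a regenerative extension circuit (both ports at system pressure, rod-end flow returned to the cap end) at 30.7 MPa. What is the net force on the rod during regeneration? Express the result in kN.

F ≈ 834 kN

With equal pressure on both faces, forces on the annular region cancel; the net push is pressure × rod cross-section.
Rod cross-section A_rod = π/4 × (18.6 cm)² = 271.7 cm^2
F = P × A_rod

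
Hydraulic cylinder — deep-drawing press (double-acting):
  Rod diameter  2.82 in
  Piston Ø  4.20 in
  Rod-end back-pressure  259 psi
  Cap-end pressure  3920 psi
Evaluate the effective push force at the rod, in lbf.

F ≈ 52300 lbf

Cap-side area A_cap = π/4 × (4.20 in)² = 13.85 in^2
Rod-side annular area A_ann = π/4 × (4.20² − 2.82²) = 7.609 in^2
Net thrust = P_cap·A_cap − P_rod·A_ann = 54310 lbf − 1971 lbf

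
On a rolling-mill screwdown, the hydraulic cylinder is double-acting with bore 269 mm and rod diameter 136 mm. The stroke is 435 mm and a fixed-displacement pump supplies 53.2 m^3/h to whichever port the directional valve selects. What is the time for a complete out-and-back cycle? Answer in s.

Cap-side area A_cap = π/4 × (269 mm)² = 56830 mm^2
Rod-side annular area A_ann = π/4 × (269² − 136²) = 42310 mm^2
t_ext = A_cap·L/Q = 1.673 s
t_ret = A_ann·L/Q = 1.245 s
t_cycle = t_ext + t_ret

t ≈ 2.92 s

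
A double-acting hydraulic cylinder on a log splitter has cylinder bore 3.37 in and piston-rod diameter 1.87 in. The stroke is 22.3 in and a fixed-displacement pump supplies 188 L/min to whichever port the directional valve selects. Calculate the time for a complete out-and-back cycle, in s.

Cap-side area A_cap = π/4 × (3.37 in)² = 8.920 in^2
Rod-side annular area A_ann = π/4 × (3.37² − 1.87²) = 6.173 in^2
t_ext = A_cap·L/Q = 1.040 s
t_ret = A_ann·L/Q = 0.7200 s
t_cycle = t_ext + t_ret

t ≈ 1.76 s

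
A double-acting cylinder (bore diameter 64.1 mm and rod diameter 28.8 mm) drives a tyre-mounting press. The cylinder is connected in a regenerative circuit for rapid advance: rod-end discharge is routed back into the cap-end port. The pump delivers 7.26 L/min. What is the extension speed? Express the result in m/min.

In regeneration the rod-end outflow joins the pump flow into the cap end, so the net volume the pump must supply per unit advance equals the rod cross-section area.
Rod cross-section A_rod = π/4 × (28.8 mm)² = 651.4 mm^2
v = Q_pump / A_rod

v ≈ 11.1 m/min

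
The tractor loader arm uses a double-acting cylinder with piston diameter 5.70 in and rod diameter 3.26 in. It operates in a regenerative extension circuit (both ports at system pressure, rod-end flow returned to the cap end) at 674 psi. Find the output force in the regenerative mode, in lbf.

With equal pressure on both faces, forces on the annular region cancel; the net push is pressure × rod cross-section.
Rod cross-section A_rod = π/4 × (3.26 in)² = 8.347 in^2
F = P × A_rod

F ≈ 5630 lbf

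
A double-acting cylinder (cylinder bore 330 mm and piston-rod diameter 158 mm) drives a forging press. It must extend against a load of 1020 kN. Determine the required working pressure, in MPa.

Cap-side area A_cap = π/4 × (330 mm)² = 85530 mm^2
P = F / A = 1020 kN / A

P ≈ 11.9 MPa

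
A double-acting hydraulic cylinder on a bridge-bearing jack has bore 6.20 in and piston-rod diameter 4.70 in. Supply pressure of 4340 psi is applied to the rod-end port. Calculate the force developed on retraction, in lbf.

F ≈ 55700 lbf

Rod-side annular area A_ann = π/4 × (6.20² − 4.70²) = 12.84 in^2
On retraction the pressure acts on the annular area (bore minus rod).
F = P × A_ann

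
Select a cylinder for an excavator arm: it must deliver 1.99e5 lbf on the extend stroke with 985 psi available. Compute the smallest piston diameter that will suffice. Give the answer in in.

Extension force acts on the full piston face: F = P × (π/4)D².
D = √(4F / (πP)) = √(4 × 1.99e5 lbf / (π × 985 psi))

D ≈ 16.0 in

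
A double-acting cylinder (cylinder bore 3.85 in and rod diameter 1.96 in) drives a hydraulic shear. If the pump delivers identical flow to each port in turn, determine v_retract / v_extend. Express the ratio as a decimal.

v_ret/v_ext ≈ 1.35

Cap-side area A_cap = π/4 × (3.85 in)² = 11.64 in^2
Rod-side annular area A_ann = π/4 × (3.85² − 1.96²) = 8.624 in^2
For equal Q, v ∝ 1/A, so v_ret/v_ext = A_cap/A_ann.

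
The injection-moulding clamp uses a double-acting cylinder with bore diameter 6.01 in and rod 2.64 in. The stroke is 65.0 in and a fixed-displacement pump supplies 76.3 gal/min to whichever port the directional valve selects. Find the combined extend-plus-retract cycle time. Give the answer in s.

Cap-side area A_cap = π/4 × (6.01 in)² = 28.37 in^2
Rod-side annular area A_ann = π/4 × (6.01² − 2.64²) = 22.89 in^2
t_ext = A_cap·L/Q = 6.277 s
t_ret = A_ann·L/Q = 5.066 s
t_cycle = t_ext + t_ret

t ≈ 11.3 s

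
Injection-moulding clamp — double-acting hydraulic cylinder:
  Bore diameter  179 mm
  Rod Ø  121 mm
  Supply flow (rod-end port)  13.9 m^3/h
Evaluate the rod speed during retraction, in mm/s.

Rod-side annular area A_ann = π/4 × (179² − 121²) = 13670 mm^2
Flow into the rod-end port fills the annular volume.
v = Q / A

v ≈ 283 mm/s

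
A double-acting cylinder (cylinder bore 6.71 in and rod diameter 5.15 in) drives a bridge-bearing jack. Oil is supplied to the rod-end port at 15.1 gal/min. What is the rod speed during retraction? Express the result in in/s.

v ≈ 4.00 in/s

Rod-side annular area A_ann = π/4 × (6.71² − 5.15²) = 14.53 in^2
Flow into the rod-end port fills the annular volume.
v = Q / A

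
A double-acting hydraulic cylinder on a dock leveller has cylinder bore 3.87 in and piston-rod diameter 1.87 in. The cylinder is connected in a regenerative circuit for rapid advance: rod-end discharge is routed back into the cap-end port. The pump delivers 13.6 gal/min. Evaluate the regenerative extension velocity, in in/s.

v ≈ 19.1 in/s

In regeneration the rod-end outflow joins the pump flow into the cap end, so the net volume the pump must supply per unit advance equals the rod cross-section area.
Rod cross-section A_rod = π/4 × (1.87 in)² = 2.746 in^2
v = Q_pump / A_rod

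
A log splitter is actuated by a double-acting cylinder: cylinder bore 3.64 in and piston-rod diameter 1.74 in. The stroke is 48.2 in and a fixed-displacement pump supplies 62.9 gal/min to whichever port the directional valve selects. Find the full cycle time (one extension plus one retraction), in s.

t ≈ 3.67 s

Cap-side area A_cap = π/4 × (3.64 in)² = 10.41 in^2
Rod-side annular area A_ann = π/4 × (3.64² − 1.74²) = 8.028 in^2
t_ext = A_cap·L/Q = 2.071 s
t_ret = A_ann·L/Q = 1.598 s
t_cycle = t_ext + t_ret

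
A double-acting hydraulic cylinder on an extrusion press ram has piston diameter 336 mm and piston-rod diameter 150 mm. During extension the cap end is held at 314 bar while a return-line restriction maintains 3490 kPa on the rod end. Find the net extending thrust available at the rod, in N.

F ≈ 2.54e6 N

Cap-side area A_cap = π/4 × (336 mm)² = 88670 mm^2
Rod-side annular area A_ann = π/4 × (336² − 150²) = 71000 mm^2
Net thrust = P_cap·A_cap − P_rod·A_ann = 2.784e6 N − 2.478e5 N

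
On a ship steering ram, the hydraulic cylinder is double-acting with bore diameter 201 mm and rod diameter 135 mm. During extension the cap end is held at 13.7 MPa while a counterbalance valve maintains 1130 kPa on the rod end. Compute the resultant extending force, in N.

F ≈ 4.15e5 N

Cap-side area A_cap = π/4 × (201 mm)² = 31730 mm^2
Rod-side annular area A_ann = π/4 × (201² − 135²) = 17420 mm^2
Net thrust = P_cap·A_cap − P_rod·A_ann = 4.347e5 N − 19680 N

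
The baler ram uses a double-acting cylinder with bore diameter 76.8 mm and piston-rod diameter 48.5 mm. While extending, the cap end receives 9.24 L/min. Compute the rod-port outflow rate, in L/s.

Cap-side area A_cap = π/4 × (76.8 mm)² = 4632 mm^2
Rod-side annular area A_ann = π/4 × (76.8² − 48.5²) = 2785 mm^2
Piston speed v = Q_in/A_cap; rod-end outflow Q_out = v × A_ann = Q_in × A_ann/A_cap.

Q_out ≈ 0.0926 L/s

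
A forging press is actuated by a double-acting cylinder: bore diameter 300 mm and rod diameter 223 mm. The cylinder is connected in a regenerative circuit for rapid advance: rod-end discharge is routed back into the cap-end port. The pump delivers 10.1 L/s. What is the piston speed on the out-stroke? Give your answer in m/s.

v ≈ 0.259 m/s

In regeneration the rod-end outflow joins the pump flow into the cap end, so the net volume the pump must supply per unit advance equals the rod cross-section area.
Rod cross-section A_rod = π/4 × (223 mm)² = 39060 mm^2
v = Q_pump / A_rod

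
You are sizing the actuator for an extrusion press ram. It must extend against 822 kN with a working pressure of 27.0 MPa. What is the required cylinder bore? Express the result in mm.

D ≈ 197 mm

Extension force acts on the full piston face: F = P × (π/4)D².
D = √(4F / (πP)) = √(4 × 822 kN / (π × 27.0 MPa))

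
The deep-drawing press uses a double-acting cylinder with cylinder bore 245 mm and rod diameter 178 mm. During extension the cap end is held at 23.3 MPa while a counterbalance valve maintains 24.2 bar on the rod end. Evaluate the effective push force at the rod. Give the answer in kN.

Cap-side area A_cap = π/4 × (245 mm)² = 47140 mm^2
Rod-side annular area A_ann = π/4 × (245² − 178²) = 22260 mm^2
Net thrust = P_cap·A_cap − P_rod·A_ann = 1098 kN − 53.87 kN

F ≈ 1040 kN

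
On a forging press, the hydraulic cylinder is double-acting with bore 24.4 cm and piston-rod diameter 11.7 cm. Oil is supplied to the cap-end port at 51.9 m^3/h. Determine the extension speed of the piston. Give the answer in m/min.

Cap-side area A_cap = π/4 × (24.4 cm)² = 467.6 cm^2
v = Q / A

v ≈ 18.5 m/min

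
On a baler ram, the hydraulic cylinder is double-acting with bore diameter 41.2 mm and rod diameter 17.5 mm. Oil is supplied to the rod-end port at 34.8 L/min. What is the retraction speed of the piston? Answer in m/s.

Rod-side annular area A_ann = π/4 × (41.2² − 17.5²) = 1093 mm^2
Flow into the rod-end port fills the annular volume.
v = Q / A

v ≈ 0.531 m/s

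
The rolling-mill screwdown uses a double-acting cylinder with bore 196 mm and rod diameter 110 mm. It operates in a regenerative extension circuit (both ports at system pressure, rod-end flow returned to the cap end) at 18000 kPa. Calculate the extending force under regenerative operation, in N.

With equal pressure on both faces, forces on the annular region cancel; the net push is pressure × rod cross-section.
Rod cross-section A_rod = π/4 × (110 mm)² = 9503 mm^2
F = P × A_rod

F ≈ 1.71e5 N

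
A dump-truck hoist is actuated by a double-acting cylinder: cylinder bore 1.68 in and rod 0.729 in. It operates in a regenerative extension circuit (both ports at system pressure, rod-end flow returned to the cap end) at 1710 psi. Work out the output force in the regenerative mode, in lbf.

F ≈ 714 lbf

With equal pressure on both faces, forces on the annular region cancel; the net push is pressure × rod cross-section.
Rod cross-section A_rod = π/4 × (0.729 in)² = 0.4174 in^2
F = P × A_rod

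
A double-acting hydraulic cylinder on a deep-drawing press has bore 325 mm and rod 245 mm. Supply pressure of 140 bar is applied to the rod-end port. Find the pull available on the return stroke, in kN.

Rod-side annular area A_ann = π/4 × (325² − 245²) = 35810 mm^2
On retraction the pressure acts on the annular area (bore minus rod).
F = P × A_ann

F ≈ 501 kN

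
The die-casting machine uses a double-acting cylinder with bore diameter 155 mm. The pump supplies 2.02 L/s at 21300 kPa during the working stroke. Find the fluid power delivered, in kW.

W ≈ 43.0 kW

Hydraulic power = P × Q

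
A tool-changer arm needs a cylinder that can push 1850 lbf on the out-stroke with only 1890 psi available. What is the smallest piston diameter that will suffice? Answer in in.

D ≈ 1.12 in

Extension force acts on the full piston face: F = P × (π/4)D².
D = √(4F / (πP)) = √(4 × 1850 lbf / (π × 1890 psi))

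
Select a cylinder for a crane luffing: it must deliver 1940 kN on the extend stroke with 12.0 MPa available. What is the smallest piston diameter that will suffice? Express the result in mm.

Extension force acts on the full piston face: F = P × (π/4)D².
D = √(4F / (πP)) = √(4 × 1940 kN / (π × 12.0 MPa))

D ≈ 454 mm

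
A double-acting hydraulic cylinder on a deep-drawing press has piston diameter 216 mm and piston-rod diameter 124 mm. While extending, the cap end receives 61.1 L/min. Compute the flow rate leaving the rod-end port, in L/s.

Q_out ≈ 0.683 L/s

Cap-side area A_cap = π/4 × (216 mm)² = 36640 mm^2
Rod-side annular area A_ann = π/4 × (216² − 124²) = 24570 mm^2
Piston speed v = Q_in/A_cap; rod-end outflow Q_out = v × A_ann = Q_in × A_ann/A_cap.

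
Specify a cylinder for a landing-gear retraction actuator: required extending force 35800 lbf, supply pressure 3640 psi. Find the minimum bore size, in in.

D ≈ 3.54 in

Extension force acts on the full piston face: F = P × (π/4)D².
D = √(4F / (πP)) = √(4 × 35800 lbf / (π × 3640 psi))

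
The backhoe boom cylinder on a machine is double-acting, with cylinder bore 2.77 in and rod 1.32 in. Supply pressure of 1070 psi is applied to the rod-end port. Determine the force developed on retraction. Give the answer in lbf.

F ≈ 4980 lbf

Rod-side annular area A_ann = π/4 × (2.77² − 1.32²) = 4.658 in^2
On retraction the pressure acts on the annular area (bore minus rod).
F = P × A_ann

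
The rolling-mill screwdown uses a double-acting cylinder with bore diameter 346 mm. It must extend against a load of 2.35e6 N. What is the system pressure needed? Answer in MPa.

Cap-side area A_cap = π/4 × (346 mm)² = 94020 mm^2
P = F / A = 2.35e6 N / A

P ≈ 25.0 MPa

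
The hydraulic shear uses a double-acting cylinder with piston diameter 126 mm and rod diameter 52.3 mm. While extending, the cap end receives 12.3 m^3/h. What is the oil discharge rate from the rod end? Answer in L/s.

Q_out ≈ 2.83 L/s

Cap-side area A_cap = π/4 × (126 mm)² = 12470 mm^2
Rod-side annular area A_ann = π/4 × (126² − 52.3²) = 10320 mm^2
Piston speed v = Q_in/A_cap; rod-end outflow Q_out = v × A_ann = Q_in × A_ann/A_cap.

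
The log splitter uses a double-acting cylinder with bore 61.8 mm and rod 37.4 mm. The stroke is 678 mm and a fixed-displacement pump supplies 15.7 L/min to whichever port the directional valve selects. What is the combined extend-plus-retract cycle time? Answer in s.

Cap-side area A_cap = π/4 × (61.8 mm)² = 3000 mm^2
Rod-side annular area A_ann = π/4 × (61.8² − 37.4²) = 1901 mm^2
t_ext = A_cap·L/Q = 7.772 s
t_ret = A_ann·L/Q = 4.926 s
t_cycle = t_ext + t_ret

t ≈ 12.7 s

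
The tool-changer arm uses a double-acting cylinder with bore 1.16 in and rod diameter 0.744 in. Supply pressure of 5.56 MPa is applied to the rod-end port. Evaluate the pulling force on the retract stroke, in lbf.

Rod-side annular area A_ann = π/4 × (1.16² − 0.744²) = 0.6221 in^2
On retraction the pressure acts on the annular area (bore minus rod).
F = P × A_ann

F ≈ 502 lbf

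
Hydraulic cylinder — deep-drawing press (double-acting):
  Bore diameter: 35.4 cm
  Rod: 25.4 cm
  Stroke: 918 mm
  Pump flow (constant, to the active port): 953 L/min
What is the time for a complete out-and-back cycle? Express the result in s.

Cap-side area A_cap = π/4 × (35.4 cm)² = 984.2 cm^2
Rod-side annular area A_ann = π/4 × (35.4² − 25.4²) = 477.5 cm^2
t_ext = A_cap·L/Q = 5.688 s
t_ret = A_ann·L/Q = 2.760 s
t_cycle = t_ext + t_ret

t ≈ 8.45 s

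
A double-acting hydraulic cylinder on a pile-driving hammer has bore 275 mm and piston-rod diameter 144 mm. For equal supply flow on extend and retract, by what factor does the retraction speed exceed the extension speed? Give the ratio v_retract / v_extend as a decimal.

Cap-side area A_cap = π/4 × (275 mm)² = 59400 mm^2
Rod-side annular area A_ann = π/4 × (275² − 144²) = 43110 mm^2
For equal Q, v ∝ 1/A, so v_ret/v_ext = A_cap/A_ann.

v_ret/v_ext ≈ 1.38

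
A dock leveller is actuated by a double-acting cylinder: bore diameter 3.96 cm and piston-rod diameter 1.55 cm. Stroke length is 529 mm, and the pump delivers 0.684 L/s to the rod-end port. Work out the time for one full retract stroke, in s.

Rod-side annular area A_ann = π/4 × (3.96² − 1.55²) = 10.43 cm^2
Swept volume V = A × L; t = V / Q = A·L / Q

t ≈ 0.807 s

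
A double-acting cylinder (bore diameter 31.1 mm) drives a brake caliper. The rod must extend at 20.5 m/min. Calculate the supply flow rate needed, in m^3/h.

Q ≈ 0.934 m^3/h

Cap-side area A_cap = π/4 × (31.1 mm)² = 759.6 mm^2
Q = A × v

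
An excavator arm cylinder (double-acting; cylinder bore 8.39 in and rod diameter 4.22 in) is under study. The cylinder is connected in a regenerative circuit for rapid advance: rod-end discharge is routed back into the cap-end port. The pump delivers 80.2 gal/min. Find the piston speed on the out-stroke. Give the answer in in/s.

In regeneration the rod-end outflow joins the pump flow into the cap end, so the net volume the pump must supply per unit advance equals the rod cross-section area.
Rod cross-section A_rod = π/4 × (4.22 in)² = 13.99 in^2
v = Q_pump / A_rod

v ≈ 22.1 in/s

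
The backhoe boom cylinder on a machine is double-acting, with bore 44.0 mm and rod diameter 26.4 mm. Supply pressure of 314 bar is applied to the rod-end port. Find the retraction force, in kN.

Rod-side annular area A_ann = π/4 × (44.0² − 26.4²) = 973.1 mm^2
On retraction the pressure acts on the annular area (bore minus rod).
F = P × A_ann

F ≈ 30.6 kN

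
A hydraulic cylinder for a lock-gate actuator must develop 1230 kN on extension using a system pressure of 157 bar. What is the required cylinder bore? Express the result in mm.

Extension force acts on the full piston face: F = P × (π/4)D².
D = √(4F / (πP)) = √(4 × 1230 kN / (π × 157 bar))

D ≈ 316 mm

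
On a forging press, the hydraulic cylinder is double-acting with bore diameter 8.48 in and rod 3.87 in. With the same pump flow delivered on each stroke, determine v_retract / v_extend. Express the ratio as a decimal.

Cap-side area A_cap = π/4 × (8.48 in)² = 56.48 in^2
Rod-side annular area A_ann = π/4 × (8.48² − 3.87²) = 44.72 in^2
For equal Q, v ∝ 1/A, so v_ret/v_ext = A_cap/A_ann.

v_ret/v_ext ≈ 1.26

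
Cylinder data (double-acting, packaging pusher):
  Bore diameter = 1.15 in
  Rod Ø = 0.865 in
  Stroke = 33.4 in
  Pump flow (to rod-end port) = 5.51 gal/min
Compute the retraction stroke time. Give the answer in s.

Rod-side annular area A_ann = π/4 × (1.15² − 0.865²) = 0.4510 in^2
Swept volume V = A × L; t = V / Q = A·L / Q

t ≈ 0.710 s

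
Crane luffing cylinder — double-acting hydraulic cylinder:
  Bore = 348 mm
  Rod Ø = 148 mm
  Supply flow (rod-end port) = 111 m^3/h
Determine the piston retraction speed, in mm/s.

Rod-side annular area A_ann = π/4 × (348² − 148²) = 77910 mm^2
Flow into the rod-end port fills the annular volume.
v = Q / A

v ≈ 396 mm/s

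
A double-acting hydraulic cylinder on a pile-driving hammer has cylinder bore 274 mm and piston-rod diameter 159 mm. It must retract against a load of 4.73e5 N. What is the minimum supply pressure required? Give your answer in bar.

Rod-side annular area A_ann = π/4 × (274² − 159²) = 39110 mm^2
Retraction: pressure acts on the annular area.
P = F / A = 4.73e5 N / A

P ≈ 121 bar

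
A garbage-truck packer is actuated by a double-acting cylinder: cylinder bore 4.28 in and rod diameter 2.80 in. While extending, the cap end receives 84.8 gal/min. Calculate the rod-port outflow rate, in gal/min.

Cap-side area A_cap = π/4 × (4.28 in)² = 14.39 in^2
Rod-side annular area A_ann = π/4 × (4.28² − 2.80²) = 8.230 in^2
Piston speed v = Q_in/A_cap; rod-end outflow Q_out = v × A_ann = Q_in × A_ann/A_cap.

Q_out ≈ 48.5 gal/min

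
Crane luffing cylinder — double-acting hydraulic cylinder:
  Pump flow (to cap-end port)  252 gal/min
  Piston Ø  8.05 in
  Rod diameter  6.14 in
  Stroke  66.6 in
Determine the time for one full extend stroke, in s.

t ≈ 3.49 s

Cap-side area A_cap = π/4 × (8.05 in)² = 50.90 in^2
Swept volume V = A × L; t = V / Q = A·L / Q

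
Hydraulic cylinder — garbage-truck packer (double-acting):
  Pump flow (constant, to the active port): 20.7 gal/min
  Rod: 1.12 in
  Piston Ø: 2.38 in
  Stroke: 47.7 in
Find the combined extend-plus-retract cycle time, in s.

t ≈ 4.74 s

Cap-side area A_cap = π/4 × (2.38 in)² = 4.449 in^2
Rod-side annular area A_ann = π/4 × (2.38² − 1.12²) = 3.464 in^2
t_ext = A_cap·L/Q = 2.663 s
t_ret = A_ann·L/Q = 2.073 s
t_cycle = t_ext + t_ret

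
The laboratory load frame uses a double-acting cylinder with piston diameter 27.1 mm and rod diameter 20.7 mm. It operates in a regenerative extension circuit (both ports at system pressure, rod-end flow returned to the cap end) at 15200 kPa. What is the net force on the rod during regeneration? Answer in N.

F ≈ 5120 N

With equal pressure on both faces, forces on the annular region cancel; the net push is pressure × rod cross-section.
Rod cross-section A_rod = π/4 × (20.7 mm)² = 336.5 mm^2
F = P × A_rod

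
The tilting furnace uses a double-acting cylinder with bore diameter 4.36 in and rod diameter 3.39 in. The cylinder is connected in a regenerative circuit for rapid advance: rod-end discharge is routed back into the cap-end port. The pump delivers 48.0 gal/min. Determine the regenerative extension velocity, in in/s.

v ≈ 20.5 in/s

In regeneration the rod-end outflow joins the pump flow into the cap end, so the net volume the pump must supply per unit advance equals the rod cross-section area.
Rod cross-section A_rod = π/4 × (3.39 in)² = 9.026 in^2
v = Q_pump / A_rod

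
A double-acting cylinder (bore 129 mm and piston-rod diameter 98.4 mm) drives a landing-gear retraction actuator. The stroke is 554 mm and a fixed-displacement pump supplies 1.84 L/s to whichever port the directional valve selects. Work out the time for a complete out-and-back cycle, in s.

Cap-side area A_cap = π/4 × (129 mm)² = 13070 mm^2
Rod-side annular area A_ann = π/4 × (129² − 98.4²) = 5465 mm^2
t_ext = A_cap·L/Q = 3.935 s
t_ret = A_ann·L/Q = 1.645 s
t_cycle = t_ext + t_ret

t ≈ 5.58 s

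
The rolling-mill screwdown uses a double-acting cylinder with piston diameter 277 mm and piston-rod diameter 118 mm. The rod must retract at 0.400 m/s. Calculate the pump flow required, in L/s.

Rod-side annular area A_ann = π/4 × (277² − 118²) = 49330 mm^2
Q = A × v

Q ≈ 19.7 L/s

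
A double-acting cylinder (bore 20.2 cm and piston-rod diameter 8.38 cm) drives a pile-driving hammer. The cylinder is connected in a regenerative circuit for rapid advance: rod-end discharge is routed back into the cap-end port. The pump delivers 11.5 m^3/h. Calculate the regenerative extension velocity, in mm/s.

In regeneration the rod-end outflow joins the pump flow into the cap end, so the net volume the pump must supply per unit advance equals the rod cross-section area.
Rod cross-section A_rod = π/4 × (8.38 cm)² = 55.15 cm^2
v = Q_pump / A_rod

v ≈ 579 mm/s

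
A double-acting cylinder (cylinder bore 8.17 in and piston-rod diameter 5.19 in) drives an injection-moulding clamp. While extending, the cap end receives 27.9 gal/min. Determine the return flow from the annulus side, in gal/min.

Q_out ≈ 16.6 gal/min

Cap-side area A_cap = π/4 × (8.17 in)² = 52.42 in^2
Rod-side annular area A_ann = π/4 × (8.17² − 5.19²) = 31.27 in^2
Piston speed v = Q_in/A_cap; rod-end outflow Q_out = v × A_ann = Q_in × A_ann/A_cap.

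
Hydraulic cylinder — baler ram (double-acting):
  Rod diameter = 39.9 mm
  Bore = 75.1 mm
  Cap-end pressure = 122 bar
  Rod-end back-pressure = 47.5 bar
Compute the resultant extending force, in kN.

Cap-side area A_cap = π/4 × (75.1 mm)² = 4430 mm^2
Rod-side annular area A_ann = π/4 × (75.1² − 39.9²) = 3179 mm^2
Net thrust = P_cap·A_cap − P_rod·A_ann = 54.04 kN − 15.10 kN

F ≈ 38.9 kN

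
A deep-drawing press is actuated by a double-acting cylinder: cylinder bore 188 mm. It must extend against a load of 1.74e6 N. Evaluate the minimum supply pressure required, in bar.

P ≈ 627 bar

Cap-side area A_cap = π/4 × (188 mm)² = 27760 mm^2
P = F / A = 1.74e6 N / A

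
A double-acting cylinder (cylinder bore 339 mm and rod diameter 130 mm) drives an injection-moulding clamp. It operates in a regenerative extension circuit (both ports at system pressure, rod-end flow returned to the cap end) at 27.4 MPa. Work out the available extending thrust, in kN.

F ≈ 364 kN

With equal pressure on both faces, forces on the annular region cancel; the net push is pressure × rod cross-section.
Rod cross-section A_rod = π/4 × (130 mm)² = 13270 mm^2
F = P × A_rod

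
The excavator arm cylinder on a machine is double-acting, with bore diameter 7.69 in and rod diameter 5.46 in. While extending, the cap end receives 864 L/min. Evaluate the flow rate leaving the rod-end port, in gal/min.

Q_out ≈ 113 gal/min

Cap-side area A_cap = π/4 × (7.69 in)² = 46.45 in^2
Rod-side annular area A_ann = π/4 × (7.69² − 5.46²) = 23.03 in^2
Piston speed v = Q_in/A_cap; rod-end outflow Q_out = v × A_ann = Q_in × A_ann/A_cap.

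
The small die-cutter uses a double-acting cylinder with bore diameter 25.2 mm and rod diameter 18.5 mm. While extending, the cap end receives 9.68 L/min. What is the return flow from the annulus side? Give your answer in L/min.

Q_out ≈ 4.46 L/min

Cap-side area A_cap = π/4 × (25.2 mm)² = 498.8 mm^2
Rod-side annular area A_ann = π/4 × (25.2² − 18.5²) = 230.0 mm^2
Piston speed v = Q_in/A_cap; rod-end outflow Q_out = v × A_ann = Q_in × A_ann/A_cap.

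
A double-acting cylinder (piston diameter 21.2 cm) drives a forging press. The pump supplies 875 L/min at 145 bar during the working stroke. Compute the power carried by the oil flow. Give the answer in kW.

Hydraulic power = P × Q

W ≈ 211 kW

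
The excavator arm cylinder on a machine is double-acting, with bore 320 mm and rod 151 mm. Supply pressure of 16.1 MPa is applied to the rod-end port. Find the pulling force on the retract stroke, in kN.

Rod-side annular area A_ann = π/4 × (320² − 151²) = 62520 mm^2
On retraction the pressure acts on the annular area (bore minus rod).
F = P × A_ann

F ≈ 1010 kN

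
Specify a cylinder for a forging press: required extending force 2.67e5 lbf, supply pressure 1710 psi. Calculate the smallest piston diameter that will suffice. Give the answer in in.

D ≈ 14.1 in

Extension force acts on the full piston face: F = P × (π/4)D².
D = √(4F / (πP)) = √(4 × 2.67e5 lbf / (π × 1710 psi))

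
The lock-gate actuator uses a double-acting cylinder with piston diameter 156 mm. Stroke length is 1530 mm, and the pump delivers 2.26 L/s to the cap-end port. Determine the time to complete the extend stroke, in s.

Cap-side area A_cap = π/4 × (156 mm)² = 19110 mm^2
Swept volume V = A × L; t = V / Q = A·L / Q

t ≈ 12.9 s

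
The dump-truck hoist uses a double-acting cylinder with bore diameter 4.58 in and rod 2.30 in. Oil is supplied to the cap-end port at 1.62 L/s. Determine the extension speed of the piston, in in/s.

v ≈ 6.00 in/s

Cap-side area A_cap = π/4 × (4.58 in)² = 16.47 in^2
v = Q / A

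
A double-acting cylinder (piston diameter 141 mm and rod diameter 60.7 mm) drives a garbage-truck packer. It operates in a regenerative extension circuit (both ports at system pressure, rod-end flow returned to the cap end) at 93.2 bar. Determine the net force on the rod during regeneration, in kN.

With equal pressure on both faces, forces on the annular region cancel; the net push is pressure × rod cross-section.
Rod cross-section A_rod = π/4 × (60.7 mm)² = 2894 mm^2
F = P × A_rod

F ≈ 27.0 kN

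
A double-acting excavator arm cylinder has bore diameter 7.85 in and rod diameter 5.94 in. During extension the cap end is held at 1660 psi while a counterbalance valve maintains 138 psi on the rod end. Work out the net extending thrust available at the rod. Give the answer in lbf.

F ≈ 77500 lbf

Cap-side area A_cap = π/4 × (7.85 in)² = 48.40 in^2
Rod-side annular area A_ann = π/4 × (7.85² − 5.94²) = 20.69 in^2
Net thrust = P_cap·A_cap − P_rod·A_ann = 80340 lbf − 2855 lbf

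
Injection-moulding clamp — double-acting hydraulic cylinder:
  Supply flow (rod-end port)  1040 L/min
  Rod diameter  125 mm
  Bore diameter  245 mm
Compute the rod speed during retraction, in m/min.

Rod-side annular area A_ann = π/4 × (245² − 125²) = 34870 mm^2
Flow into the rod-end port fills the annular volume.
v = Q / A

v ≈ 29.8 m/min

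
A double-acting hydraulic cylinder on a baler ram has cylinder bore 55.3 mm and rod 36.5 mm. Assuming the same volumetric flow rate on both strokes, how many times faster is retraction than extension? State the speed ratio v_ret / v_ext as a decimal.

Cap-side area A_cap = π/4 × (55.3 mm)² = 2402 mm^2
Rod-side annular area A_ann = π/4 × (55.3² − 36.5²) = 1355 mm^2
For equal Q, v ∝ 1/A, so v_ret/v_ext = A_cap/A_ann.

v_ret/v_ext ≈ 1.77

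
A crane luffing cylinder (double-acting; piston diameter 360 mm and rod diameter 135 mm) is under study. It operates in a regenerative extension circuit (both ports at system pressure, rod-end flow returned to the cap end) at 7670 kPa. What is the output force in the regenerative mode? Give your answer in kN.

With equal pressure on both faces, forces on the annular region cancel; the net push is pressure × rod cross-section.
Rod cross-section A_rod = π/4 × (135 mm)² = 14310 mm^2
F = P × A_rod

F ≈ 110 kN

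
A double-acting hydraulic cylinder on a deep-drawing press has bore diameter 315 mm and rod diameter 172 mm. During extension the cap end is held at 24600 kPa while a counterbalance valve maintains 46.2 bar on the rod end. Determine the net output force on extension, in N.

F ≈ 1.66e6 N

Cap-side area A_cap = π/4 × (315 mm)² = 77930 mm^2
Rod-side annular area A_ann = π/4 × (315² − 172²) = 54700 mm^2
Net thrust = P_cap·A_cap − P_rod·A_ann = 1.917e6 N − 2.527e5 N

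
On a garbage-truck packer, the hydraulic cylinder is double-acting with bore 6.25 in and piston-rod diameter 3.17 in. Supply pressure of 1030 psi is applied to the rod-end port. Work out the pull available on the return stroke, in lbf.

F ≈ 23500 lbf

Rod-side annular area A_ann = π/4 × (6.25² − 3.17²) = 22.79 in^2
On retraction the pressure acts on the annular area (bore minus rod).
F = P × A_ann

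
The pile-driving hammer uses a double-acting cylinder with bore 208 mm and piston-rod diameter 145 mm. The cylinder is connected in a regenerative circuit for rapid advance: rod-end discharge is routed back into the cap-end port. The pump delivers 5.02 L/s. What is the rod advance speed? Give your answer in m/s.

v ≈ 0.304 m/s

In regeneration the rod-end outflow joins the pump flow into the cap end, so the net volume the pump must supply per unit advance equals the rod cross-section area.
Rod cross-section A_rod = π/4 × (145 mm)² = 16510 mm^2
v = Q_pump / A_rod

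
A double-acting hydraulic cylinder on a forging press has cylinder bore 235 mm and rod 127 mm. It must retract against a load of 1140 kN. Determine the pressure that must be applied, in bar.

P ≈ 371 bar

Rod-side annular area A_ann = π/4 × (235² − 127²) = 30710 mm^2
Retraction: pressure acts on the annular area.
P = F / A = 1140 kN / A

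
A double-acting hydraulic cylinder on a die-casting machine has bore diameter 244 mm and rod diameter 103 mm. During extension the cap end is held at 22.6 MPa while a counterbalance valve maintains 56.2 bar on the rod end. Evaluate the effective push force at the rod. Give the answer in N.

Cap-side area A_cap = π/4 × (244 mm)² = 46760 mm^2
Rod-side annular area A_ann = π/4 × (244² − 103²) = 38430 mm^2
Net thrust = P_cap·A_cap − P_rod·A_ann = 1.057e6 N − 2.160e5 N

F ≈ 8.41e5 N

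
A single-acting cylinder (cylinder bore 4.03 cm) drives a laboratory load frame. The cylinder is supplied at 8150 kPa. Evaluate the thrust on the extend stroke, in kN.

Cap-side area A_cap = π/4 × (4.03 cm)² = 12.76 cm^2
F = P × A_cap = 8150 kPa × A_cap

F ≈ 10.4 kN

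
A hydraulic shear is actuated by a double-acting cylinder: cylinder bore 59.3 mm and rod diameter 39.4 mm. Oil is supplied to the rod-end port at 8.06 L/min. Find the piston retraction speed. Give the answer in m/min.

Rod-side annular area A_ann = π/4 × (59.3² − 39.4²) = 1543 mm^2
Flow into the rod-end port fills the annular volume.
v = Q / A

v ≈ 5.22 m/min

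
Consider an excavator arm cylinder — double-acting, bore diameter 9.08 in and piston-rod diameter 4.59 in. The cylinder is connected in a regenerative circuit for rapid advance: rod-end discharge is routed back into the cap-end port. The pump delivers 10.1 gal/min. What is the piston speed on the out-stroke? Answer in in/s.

v ≈ 2.35 in/s

In regeneration the rod-end outflow joins the pump flow into the cap end, so the net volume the pump must supply per unit advance equals the rod cross-section area.
Rod cross-section A_rod = π/4 × (4.59 in)² = 16.55 in^2
v = Q_pump / A_rod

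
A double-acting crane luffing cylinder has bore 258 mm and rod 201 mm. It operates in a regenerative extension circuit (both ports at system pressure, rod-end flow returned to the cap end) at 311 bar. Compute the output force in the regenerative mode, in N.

F ≈ 9.87e5 N

With equal pressure on both faces, forces on the annular region cancel; the net push is pressure × rod cross-section.
Rod cross-section A_rod = π/4 × (201 mm)² = 31730 mm^2
F = P × A_rod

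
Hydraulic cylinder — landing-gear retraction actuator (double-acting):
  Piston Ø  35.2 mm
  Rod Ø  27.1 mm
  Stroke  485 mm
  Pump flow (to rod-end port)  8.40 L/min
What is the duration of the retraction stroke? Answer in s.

t ≈ 1.37 s

Rod-side annular area A_ann = π/4 × (35.2² − 27.1²) = 396.3 mm^2
Swept volume V = A × L; t = V / Q = A·L / Q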